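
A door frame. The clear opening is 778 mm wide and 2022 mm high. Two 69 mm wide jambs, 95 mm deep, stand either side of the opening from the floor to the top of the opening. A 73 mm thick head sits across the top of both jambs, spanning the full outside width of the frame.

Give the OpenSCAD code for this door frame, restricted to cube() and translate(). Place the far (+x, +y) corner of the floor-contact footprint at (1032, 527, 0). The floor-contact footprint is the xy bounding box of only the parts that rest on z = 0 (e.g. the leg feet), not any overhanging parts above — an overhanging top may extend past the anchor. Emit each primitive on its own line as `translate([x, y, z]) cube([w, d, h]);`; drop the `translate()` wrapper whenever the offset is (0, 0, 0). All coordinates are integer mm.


translate([116, 432, 0]) cube([69, 95, 2022]);
translate([963, 432, 0]) cube([69, 95, 2022]);
translate([116, 432, 2022]) cube([916, 95, 73]);


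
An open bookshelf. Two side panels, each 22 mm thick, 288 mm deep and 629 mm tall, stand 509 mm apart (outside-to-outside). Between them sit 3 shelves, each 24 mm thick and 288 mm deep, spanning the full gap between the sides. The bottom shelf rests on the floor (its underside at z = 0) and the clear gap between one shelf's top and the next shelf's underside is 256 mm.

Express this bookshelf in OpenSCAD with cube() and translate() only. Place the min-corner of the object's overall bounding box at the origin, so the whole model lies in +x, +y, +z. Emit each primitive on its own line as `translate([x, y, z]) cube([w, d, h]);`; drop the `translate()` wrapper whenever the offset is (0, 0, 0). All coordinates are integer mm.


cube([22, 288, 629]);
translate([487, 0, 0]) cube([22, 288, 629]);
translate([22, 0, 0]) cube([465, 288, 24]);
translate([22, 0, 280]) cube([465, 288, 24]);
translate([22, 0, 560]) cube([465, 288, 24]);


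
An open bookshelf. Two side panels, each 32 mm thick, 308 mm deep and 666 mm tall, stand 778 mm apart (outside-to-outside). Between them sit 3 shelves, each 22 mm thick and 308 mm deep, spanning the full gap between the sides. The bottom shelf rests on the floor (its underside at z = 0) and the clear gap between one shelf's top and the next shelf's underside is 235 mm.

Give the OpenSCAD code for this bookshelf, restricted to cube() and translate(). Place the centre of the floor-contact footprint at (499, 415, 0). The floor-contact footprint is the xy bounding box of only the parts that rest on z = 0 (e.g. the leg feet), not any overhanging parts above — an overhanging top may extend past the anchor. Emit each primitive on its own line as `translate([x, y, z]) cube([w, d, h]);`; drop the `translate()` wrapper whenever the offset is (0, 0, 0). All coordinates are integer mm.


translate([110, 261, 0]) cube([32, 308, 666]);
translate([856, 261, 0]) cube([32, 308, 666]);
translate([142, 261, 0]) cube([714, 308, 22]);
translate([142, 261, 257]) cube([714, 308, 22]);
translate([142, 261, 514]) cube([714, 308, 22]);


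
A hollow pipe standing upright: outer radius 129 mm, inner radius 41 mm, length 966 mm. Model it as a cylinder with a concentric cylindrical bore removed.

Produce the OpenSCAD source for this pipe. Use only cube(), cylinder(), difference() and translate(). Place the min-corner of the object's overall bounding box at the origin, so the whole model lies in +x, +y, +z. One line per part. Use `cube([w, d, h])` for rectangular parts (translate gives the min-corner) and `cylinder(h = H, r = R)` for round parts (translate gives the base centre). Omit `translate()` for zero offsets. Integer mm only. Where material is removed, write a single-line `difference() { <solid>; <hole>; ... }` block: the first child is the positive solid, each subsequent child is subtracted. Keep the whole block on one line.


difference() { translate([129, 129, 0]) cylinder(h = 966, r = 129); translate([129, 129, 0]) cylinder(h = 966, r = 41); }


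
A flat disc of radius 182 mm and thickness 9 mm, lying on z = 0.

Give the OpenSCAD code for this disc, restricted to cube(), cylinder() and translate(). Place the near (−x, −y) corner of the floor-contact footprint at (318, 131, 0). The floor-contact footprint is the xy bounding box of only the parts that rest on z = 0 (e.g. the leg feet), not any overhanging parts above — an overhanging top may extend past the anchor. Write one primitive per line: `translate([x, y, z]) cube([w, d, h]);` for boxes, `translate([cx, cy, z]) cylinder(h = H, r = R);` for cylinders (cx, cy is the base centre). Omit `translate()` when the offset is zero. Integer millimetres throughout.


translate([500, 313, 0]) cylinder(h = 9, r = 182);


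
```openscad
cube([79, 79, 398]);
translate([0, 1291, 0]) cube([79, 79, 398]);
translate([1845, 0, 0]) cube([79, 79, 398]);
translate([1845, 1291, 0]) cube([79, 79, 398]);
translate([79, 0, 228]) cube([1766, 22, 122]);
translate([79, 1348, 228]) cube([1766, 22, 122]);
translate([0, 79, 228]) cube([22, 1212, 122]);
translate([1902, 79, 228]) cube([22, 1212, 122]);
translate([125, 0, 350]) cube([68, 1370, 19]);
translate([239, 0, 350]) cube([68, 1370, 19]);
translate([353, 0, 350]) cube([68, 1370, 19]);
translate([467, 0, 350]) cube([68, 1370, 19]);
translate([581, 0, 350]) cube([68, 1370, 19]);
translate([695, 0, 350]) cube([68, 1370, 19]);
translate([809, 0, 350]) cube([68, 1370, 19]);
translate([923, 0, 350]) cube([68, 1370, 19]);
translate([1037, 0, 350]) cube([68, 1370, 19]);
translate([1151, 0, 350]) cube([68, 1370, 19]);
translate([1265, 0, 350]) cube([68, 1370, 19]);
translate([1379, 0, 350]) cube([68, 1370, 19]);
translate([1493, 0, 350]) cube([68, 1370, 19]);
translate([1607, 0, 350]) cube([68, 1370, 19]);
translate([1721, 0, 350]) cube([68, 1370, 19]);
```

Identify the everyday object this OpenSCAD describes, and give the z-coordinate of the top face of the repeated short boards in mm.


A bed frame. The slat-top height is 369 mm.

Four posts, four rails, and a row of slats — a bed frame. Slats sit on the rails at z = 228 + 122 = 350; with slat thickness 19, the top is 369 mm.


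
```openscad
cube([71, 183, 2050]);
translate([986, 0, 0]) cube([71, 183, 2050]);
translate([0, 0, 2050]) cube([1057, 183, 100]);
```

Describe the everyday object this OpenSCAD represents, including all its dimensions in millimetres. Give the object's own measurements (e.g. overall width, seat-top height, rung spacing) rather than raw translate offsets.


A door frame. The clear opening is 915 mm wide and 2050 mm high. Two 71 mm wide jambs, 183 mm deep, stand either side of the opening from the floor to the top of the opening. A 100 mm thick head sits across the top of both jambs, spanning the full outside width of the frame.


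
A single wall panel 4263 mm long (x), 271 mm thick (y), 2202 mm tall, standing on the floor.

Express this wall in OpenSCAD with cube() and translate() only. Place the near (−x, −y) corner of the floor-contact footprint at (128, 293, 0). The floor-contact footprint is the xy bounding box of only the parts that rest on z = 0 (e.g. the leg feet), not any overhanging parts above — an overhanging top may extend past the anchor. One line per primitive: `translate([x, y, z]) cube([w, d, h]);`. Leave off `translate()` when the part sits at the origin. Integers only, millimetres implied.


translate([128, 293, 0]) cube([4263, 271, 2202]);


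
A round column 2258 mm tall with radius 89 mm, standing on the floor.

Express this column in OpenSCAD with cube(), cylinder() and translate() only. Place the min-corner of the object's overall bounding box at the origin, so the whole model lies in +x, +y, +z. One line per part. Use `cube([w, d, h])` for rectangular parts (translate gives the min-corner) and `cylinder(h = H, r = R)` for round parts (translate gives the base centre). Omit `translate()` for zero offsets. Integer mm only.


translate([89, 89, 0]) cylinder(h = 2258, r = 89);


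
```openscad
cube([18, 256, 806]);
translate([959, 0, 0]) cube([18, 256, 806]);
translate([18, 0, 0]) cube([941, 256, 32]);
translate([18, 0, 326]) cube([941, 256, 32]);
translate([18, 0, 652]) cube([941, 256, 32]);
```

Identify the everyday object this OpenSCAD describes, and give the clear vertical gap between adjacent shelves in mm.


A bookshelf. The clear shelf gap is 294 mm.

Two tall side panels with 3 horizontal boards between them — a bookshelf. The first two shelf undersides are at z = 0 and z = 326; with shelf thickness 32, the clear gap is 326 − 0 − 32 = 294 mm.


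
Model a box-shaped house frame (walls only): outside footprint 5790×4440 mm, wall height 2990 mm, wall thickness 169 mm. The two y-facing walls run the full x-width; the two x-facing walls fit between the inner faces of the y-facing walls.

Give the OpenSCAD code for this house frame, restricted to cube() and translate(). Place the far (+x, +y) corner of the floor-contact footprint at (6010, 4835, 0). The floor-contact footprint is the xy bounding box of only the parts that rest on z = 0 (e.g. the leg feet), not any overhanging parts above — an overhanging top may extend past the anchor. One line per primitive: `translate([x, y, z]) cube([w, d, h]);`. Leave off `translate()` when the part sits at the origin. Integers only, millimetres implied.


translate([220, 395, 0]) cube([5790, 169, 2990]);
translate([220, 4666, 0]) cube([5790, 169, 2990]);
translate([220, 564, 0]) cube([169, 4102, 2990]);
translate([5841, 564, 0]) cube([169, 4102, 2990]);


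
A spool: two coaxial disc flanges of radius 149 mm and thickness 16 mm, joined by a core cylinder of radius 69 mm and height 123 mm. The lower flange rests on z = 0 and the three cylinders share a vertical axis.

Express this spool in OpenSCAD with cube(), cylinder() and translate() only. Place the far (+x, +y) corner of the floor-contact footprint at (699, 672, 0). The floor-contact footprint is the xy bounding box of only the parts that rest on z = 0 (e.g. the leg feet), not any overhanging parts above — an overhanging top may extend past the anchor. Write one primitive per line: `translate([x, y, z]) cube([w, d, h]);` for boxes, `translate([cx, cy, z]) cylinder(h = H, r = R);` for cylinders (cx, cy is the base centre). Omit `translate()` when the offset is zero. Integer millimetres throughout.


translate([550, 523, 0]) cylinder(h = 16, r = 149);
translate([550, 523, 16]) cylinder(h = 123, r = 69);
translate([550, 523, 139]) cylinder(h = 16, r = 149);


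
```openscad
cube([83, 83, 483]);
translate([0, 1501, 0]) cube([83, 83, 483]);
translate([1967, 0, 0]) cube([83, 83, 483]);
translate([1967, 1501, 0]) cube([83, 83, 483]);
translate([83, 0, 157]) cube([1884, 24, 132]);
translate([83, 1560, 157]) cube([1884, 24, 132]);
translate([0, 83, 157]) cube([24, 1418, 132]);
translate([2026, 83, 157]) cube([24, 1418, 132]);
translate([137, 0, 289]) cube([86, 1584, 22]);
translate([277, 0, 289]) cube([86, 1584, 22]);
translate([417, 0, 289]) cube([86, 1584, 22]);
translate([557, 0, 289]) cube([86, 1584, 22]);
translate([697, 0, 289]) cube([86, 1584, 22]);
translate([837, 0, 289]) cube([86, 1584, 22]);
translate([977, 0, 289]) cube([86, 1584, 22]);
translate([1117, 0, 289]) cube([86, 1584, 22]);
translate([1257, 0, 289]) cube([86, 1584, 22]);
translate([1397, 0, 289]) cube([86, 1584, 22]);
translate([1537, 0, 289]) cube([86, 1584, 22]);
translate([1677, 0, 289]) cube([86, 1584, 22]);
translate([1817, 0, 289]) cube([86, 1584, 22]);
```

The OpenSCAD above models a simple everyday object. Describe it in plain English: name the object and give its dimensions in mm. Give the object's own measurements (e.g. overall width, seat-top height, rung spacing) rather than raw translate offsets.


A bed frame 2050 mm long (x) by 1584 mm wide (y). Four 83×83 mm corner posts, 483 mm tall, at the corners of the footprint. Four rails of 24 mm thickness and 132 mm height run between adjacent posts with their undersides at z = 157 mm, their outer faces flush with the outside of the frame (the two x-running rails run between the posts' inner faces; the two y-running rails run between the posts' inner faces). 13 slats, each 86 mm wide (x) and 22 mm thick, lie across the top of the two x-running rails, running the full 1584 mm width of the frame in y; along x they sit between the end posts with a 54 mm gap after the −x posts and between neighbouring slats, leaving 64 mm before the +x posts.


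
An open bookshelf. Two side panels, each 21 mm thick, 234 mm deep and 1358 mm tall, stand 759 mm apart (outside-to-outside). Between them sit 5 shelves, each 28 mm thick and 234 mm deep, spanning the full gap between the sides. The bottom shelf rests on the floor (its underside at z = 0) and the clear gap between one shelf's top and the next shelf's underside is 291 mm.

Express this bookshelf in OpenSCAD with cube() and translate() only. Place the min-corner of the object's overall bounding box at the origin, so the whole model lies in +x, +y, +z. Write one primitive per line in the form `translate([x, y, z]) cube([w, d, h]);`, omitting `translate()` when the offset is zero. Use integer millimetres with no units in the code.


cube([21, 234, 1358]);
translate([738, 0, 0]) cube([21, 234, 1358]);
translate([21, 0, 0]) cube([717, 234, 28]);
translate([21, 0, 319]) cube([717, 234, 28]);
translate([21, 0, 638]) cube([717, 234, 28]);
translate([21, 0, 957]) cube([717, 234, 28]);
translate([21, 0, 1276]) cube([717, 234, 28]);


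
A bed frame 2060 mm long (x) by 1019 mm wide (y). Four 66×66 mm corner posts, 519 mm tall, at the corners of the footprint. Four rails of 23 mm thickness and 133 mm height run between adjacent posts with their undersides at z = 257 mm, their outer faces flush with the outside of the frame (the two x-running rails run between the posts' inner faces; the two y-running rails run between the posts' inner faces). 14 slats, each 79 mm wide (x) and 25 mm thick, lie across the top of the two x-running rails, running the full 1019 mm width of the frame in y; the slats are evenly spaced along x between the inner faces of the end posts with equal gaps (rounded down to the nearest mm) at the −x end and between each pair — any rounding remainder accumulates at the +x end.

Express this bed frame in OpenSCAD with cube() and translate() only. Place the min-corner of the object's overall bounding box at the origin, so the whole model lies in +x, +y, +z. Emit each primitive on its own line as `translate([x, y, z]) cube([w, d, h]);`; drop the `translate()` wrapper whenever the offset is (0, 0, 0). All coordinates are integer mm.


cube([66, 66, 519]);
translate([0, 953, 0]) cube([66, 66, 519]);
translate([1994, 0, 0]) cube([66, 66, 519]);
translate([1994, 953, 0]) cube([66, 66, 519]);
translate([66, 0, 257]) cube([1928, 23, 133]);
translate([66, 996, 257]) cube([1928, 23, 133]);
translate([0, 66, 257]) cube([23, 887, 133]);
translate([2037, 66, 257]) cube([23, 887, 133]);
translate([120, 0, 390]) cube([79, 1019, 25]);
translate([253, 0, 390]) cube([79, 1019, 25]);
translate([386, 0, 390]) cube([79, 1019, 25]);
translate([519, 0, 390]) cube([79, 1019, 25]);
translate([652, 0, 390]) cube([79, 1019, 25]);
translate([785, 0, 390]) cube([79, 1019, 25]);
translate([918, 0, 390]) cube([79, 1019, 25]);
translate([1051, 0, 390]) cube([79, 1019, 25]);
translate([1184, 0, 390]) cube([79, 1019, 25]);
translate([1317, 0, 390]) cube([79, 1019, 25]);
translate([1450, 0, 390]) cube([79, 1019, 25]);
translate([1583, 0, 390]) cube([79, 1019, 25]);
translate([1716, 0, 390]) cube([79, 1019, 25]);
translate([1849, 0, 390]) cube([79, 1019, 25]);


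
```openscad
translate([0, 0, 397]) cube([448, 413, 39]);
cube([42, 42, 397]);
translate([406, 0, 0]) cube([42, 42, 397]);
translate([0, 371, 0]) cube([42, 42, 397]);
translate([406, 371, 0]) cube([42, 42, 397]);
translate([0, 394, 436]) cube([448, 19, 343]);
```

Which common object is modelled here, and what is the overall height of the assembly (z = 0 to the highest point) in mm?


A chair. The overall height is 779 mm.

A slab on four corner posts with a tall panel at the back — a chair. The seat slab sits at z = 397 with thickness 39, and the 343 mm backrest starts at the seat top, so the overall height is 397 + 39 + 343 = 779 mm.


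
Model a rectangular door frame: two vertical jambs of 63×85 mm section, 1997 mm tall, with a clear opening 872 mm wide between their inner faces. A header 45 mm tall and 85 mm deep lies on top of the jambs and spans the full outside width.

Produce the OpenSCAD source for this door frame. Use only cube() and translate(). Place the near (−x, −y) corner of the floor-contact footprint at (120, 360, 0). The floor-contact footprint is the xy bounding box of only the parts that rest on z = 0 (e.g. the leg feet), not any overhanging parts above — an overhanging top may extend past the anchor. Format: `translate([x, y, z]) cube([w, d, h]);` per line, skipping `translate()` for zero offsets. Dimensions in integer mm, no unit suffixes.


translate([120, 360, 0]) cube([63, 85, 1997]);
translate([1055, 360, 0]) cube([63, 85, 1997]);
translate([120, 360, 1997]) cube([998, 85, 45]);


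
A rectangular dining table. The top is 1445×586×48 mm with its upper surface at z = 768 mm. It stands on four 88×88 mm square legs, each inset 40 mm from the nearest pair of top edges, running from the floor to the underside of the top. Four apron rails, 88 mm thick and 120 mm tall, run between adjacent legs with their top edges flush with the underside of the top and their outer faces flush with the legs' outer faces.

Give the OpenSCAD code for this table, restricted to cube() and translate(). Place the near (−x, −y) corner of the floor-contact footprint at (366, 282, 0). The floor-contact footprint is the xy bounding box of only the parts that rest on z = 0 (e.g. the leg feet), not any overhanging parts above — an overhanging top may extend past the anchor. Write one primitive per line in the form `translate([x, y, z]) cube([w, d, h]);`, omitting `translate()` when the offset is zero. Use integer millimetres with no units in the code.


translate([326, 242, 720]) cube([1445, 586, 48]);
translate([366, 282, 0]) cube([88, 88, 720]);
translate([1643, 282, 0]) cube([88, 88, 720]);
translate([366, 700, 0]) cube([88, 88, 720]);
translate([1643, 700, 0]) cube([88, 88, 720]);
translate([454, 282, 600]) cube([1189, 88, 120]);
translate([454, 700, 600]) cube([1189, 88, 120]);
translate([366, 370, 600]) cube([88, 330, 120]);
translate([1643, 370, 600]) cube([88, 330, 120]);


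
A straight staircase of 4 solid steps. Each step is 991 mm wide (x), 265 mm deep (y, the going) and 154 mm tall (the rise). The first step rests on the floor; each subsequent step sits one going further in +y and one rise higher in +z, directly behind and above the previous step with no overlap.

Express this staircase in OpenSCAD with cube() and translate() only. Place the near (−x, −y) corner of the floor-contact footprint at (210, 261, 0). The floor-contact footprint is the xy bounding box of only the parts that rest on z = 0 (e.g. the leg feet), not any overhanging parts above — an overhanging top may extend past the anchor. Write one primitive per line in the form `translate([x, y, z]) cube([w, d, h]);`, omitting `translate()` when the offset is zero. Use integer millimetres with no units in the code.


translate([210, 261, 0]) cube([991, 265, 154]);
translate([210, 526, 154]) cube([991, 265, 154]);
translate([210, 791, 308]) cube([991, 265, 154]);
translate([210, 1056, 462]) cube([991, 265, 154]);


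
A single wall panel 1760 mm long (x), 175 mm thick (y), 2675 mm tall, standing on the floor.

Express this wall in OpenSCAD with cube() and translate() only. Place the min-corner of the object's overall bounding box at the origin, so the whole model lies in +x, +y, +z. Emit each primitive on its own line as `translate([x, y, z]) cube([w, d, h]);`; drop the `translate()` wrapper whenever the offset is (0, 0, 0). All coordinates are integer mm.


cube([1760, 175, 2675]);


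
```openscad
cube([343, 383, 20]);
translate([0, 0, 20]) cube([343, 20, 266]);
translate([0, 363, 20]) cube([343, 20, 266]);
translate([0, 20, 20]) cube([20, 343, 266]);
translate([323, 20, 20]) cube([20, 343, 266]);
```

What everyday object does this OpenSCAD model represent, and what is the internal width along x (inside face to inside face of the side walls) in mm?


An open box. The internal width is 303 mm.

A 343×383 base slab with four walls standing on it — an open box. The base is 343 mm wide and the walls are 20 mm thick, so the internal width is 343 − 2 × 20 = 303 mm.


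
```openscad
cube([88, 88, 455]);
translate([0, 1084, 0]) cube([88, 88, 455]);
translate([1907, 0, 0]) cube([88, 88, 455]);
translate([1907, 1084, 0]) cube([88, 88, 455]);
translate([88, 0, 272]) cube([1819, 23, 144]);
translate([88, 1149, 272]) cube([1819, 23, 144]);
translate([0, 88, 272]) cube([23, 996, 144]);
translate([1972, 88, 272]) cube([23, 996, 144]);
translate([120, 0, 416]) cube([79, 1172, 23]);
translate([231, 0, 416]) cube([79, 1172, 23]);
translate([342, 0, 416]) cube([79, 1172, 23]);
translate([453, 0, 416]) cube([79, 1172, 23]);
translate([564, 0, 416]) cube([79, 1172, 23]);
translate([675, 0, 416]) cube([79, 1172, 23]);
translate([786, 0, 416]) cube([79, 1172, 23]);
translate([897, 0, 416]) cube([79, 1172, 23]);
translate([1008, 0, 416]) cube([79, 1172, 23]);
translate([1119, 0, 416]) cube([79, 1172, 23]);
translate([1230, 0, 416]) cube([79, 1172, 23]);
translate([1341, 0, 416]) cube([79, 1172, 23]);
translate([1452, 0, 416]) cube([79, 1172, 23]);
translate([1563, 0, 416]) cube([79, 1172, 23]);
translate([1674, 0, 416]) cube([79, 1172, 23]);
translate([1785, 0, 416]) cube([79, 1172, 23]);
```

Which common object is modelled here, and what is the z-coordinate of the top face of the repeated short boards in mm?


A bed frame. The slat-top height is 439 mm.

Four posts, four rails, and a row of slats — a bed frame. Slats sit on the rails at z = 272 + 144 = 416; with slat thickness 23, the top is 439 mm.


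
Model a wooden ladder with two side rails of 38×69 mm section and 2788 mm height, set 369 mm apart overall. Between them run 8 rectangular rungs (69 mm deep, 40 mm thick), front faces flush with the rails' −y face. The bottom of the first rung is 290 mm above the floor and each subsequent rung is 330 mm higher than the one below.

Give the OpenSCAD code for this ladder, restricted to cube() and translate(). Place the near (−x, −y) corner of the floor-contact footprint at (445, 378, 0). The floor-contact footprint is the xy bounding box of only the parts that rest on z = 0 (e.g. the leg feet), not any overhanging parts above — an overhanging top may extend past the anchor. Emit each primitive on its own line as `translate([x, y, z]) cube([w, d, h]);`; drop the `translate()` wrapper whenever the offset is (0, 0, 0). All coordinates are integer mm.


translate([445, 378, 0]) cube([38, 69, 2788]);
translate([776, 378, 0]) cube([38, 69, 2788]);
translate([483, 378, 290]) cube([293, 69, 40]);
translate([483, 378, 620]) cube([293, 69, 40]);
translate([483, 378, 950]) cube([293, 69, 40]);
translate([483, 378, 1280]) cube([293, 69, 40]);
translate([483, 378, 1610]) cube([293, 69, 40]);
translate([483, 378, 1940]) cube([293, 69, 40]);
translate([483, 378, 2270]) cube([293, 69, 40]);
translate([483, 378, 2600]) cube([293, 69, 40]);


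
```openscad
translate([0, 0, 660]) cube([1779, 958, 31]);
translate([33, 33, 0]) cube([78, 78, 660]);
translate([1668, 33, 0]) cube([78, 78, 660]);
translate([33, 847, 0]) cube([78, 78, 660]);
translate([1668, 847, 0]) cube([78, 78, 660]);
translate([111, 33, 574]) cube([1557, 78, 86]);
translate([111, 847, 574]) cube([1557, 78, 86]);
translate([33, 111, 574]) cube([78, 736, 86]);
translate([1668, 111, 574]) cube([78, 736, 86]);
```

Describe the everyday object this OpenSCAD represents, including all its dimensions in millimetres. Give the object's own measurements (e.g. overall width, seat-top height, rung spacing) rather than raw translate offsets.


A table: top 1779 mm (x) × 958 mm (y), 31 mm thick, upper face at z = 691 mm, on four 78×78 mm square legs, each inset 33 mm from the nearest pair of top edges from z = 0 to the bottom of the top. Four apron rails, 78 mm thick and 86 mm tall, run between adjacent legs with their top edges flush with the underside of the top and their outer faces flush with the legs' outer faces.


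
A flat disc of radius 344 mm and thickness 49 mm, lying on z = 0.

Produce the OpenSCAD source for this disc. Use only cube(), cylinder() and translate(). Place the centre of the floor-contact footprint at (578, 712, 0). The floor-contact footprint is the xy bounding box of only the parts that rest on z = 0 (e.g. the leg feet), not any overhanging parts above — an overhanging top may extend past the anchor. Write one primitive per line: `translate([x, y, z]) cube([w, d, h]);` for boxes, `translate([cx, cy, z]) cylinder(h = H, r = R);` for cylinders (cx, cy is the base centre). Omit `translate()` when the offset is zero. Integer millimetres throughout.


translate([578, 712, 0]) cylinder(h = 49, r = 344);


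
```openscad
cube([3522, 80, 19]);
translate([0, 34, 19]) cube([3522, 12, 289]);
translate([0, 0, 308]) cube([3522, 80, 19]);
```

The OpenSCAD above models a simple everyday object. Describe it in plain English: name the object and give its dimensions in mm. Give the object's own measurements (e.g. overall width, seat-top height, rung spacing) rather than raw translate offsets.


An I-beam lying along x, 3522 mm long. Overall section height 327 mm. Two flanges 80 mm wide (y) and 19 mm thick, one on the floor and one at the top; a web 12 mm thick runs between them, centred on the flange width.


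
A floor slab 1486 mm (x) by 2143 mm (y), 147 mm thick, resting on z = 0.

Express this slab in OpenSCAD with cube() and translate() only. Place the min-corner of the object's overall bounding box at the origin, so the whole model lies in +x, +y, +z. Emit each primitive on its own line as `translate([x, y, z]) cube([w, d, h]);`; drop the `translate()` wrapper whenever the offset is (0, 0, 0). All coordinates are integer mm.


cube([1486, 2143, 147]);


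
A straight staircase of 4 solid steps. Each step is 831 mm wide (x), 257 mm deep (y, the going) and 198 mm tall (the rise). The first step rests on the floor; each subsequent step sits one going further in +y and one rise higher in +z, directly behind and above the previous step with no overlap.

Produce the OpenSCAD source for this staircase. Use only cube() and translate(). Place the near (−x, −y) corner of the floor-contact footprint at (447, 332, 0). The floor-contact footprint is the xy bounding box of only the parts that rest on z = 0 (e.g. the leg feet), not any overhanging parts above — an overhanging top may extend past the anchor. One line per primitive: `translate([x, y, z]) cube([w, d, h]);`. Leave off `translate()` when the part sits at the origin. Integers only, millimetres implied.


translate([447, 332, 0]) cube([831, 257, 198]);
translate([447, 589, 198]) cube([831, 257, 198]);
translate([447, 846, 396]) cube([831, 257, 198]);
translate([447, 1103, 594]) cube([831, 257, 198]);


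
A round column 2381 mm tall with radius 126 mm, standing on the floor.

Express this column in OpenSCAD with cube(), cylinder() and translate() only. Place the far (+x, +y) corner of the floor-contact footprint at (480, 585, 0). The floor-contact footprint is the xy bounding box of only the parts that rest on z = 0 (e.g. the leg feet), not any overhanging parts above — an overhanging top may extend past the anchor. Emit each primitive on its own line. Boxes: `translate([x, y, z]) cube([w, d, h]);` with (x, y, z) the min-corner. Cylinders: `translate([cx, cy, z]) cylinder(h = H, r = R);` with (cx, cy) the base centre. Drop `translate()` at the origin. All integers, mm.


translate([354, 459, 0]) cylinder(h = 2381, r = 126);


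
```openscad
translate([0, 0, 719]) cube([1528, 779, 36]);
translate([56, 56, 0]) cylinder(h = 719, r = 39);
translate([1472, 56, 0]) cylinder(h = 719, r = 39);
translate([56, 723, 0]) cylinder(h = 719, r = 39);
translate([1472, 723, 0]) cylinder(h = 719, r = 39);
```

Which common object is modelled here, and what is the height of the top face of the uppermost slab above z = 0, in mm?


A table. The table height is 755 mm.

A 1528×779×36 slab sits at z = 719 on four Ø78 mm round legs — a table. The top surface is at 719 + 36 = 755 mm.


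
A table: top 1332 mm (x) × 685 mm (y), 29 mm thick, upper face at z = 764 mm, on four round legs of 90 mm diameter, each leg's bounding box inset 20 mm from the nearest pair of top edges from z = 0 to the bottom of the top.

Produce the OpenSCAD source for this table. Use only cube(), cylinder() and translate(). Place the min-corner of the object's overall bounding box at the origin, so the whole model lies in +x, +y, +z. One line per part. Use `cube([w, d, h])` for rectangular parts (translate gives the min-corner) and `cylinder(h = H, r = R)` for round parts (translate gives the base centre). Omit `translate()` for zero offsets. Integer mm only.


// leg_h = 764 - 29 = 735
translate([0, 0, 735]) cube([1332, 685, 29]);
translate([65, 65, 0]) cylinder(h = 735, r = 45);
translate([1267, 65, 0]) cylinder(h = 735, r = 45);
translate([65, 620, 0]) cylinder(h = 735, r = 45);
translate([1267, 620, 0]) cylinder(h = 735, r = 45);


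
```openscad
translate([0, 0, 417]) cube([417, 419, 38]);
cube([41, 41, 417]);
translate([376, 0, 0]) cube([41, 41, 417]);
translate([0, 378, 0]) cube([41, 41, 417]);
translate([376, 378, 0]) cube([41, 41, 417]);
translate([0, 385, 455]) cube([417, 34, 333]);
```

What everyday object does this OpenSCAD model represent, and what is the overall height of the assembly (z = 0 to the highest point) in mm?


A chair. The overall height is 788 mm.

A slab on four corner posts with a tall panel at the back — a chair. The seat slab sits at z = 417 with thickness 38, and the 333 mm backrest starts at the seat top, so the overall height is 417 + 38 + 333 = 788 mm.


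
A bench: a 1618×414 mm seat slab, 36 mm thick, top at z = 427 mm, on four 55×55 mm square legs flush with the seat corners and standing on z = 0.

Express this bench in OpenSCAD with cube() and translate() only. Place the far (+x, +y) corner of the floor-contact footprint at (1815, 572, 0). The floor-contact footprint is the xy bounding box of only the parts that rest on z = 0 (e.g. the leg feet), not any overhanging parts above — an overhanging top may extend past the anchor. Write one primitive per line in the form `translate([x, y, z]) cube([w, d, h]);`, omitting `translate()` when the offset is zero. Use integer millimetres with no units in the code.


// leg_h = 427 − 36 = 391
translate([197, 158, 391]) cube([1618, 414, 36]);
translate([197, 158, 0]) cube([55, 55, 391]);
translate([197, 517, 0]) cube([55, 55, 391]);
translate([1760, 158, 0]) cube([55, 55, 391]);
translate([1760, 517, 0]) cube([55, 55, 391]);


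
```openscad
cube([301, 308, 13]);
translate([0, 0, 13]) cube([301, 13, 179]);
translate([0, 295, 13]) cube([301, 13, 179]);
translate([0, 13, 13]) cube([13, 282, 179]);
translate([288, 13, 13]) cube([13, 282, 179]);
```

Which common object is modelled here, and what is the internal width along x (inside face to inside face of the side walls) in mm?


An open box. The internal width is 275 mm.

A 301×308 base slab with four walls standing on it — an open box. The base is 301 mm wide and the walls are 13 mm thick, so the internal width is 301 − 2 × 13 = 275 mm.


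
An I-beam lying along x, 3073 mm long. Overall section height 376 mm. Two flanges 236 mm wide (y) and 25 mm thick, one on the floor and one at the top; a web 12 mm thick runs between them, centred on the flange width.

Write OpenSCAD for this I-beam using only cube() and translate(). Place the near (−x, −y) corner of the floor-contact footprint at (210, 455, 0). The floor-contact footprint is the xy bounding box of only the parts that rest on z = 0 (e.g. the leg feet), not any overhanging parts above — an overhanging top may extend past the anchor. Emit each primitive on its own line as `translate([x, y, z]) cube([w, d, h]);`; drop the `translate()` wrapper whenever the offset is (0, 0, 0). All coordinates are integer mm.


translate([210, 455, 0]) cube([3073, 236, 25]);
translate([210, 567, 25]) cube([3073, 12, 326]);
translate([210, 455, 351]) cube([3073, 236, 25]);


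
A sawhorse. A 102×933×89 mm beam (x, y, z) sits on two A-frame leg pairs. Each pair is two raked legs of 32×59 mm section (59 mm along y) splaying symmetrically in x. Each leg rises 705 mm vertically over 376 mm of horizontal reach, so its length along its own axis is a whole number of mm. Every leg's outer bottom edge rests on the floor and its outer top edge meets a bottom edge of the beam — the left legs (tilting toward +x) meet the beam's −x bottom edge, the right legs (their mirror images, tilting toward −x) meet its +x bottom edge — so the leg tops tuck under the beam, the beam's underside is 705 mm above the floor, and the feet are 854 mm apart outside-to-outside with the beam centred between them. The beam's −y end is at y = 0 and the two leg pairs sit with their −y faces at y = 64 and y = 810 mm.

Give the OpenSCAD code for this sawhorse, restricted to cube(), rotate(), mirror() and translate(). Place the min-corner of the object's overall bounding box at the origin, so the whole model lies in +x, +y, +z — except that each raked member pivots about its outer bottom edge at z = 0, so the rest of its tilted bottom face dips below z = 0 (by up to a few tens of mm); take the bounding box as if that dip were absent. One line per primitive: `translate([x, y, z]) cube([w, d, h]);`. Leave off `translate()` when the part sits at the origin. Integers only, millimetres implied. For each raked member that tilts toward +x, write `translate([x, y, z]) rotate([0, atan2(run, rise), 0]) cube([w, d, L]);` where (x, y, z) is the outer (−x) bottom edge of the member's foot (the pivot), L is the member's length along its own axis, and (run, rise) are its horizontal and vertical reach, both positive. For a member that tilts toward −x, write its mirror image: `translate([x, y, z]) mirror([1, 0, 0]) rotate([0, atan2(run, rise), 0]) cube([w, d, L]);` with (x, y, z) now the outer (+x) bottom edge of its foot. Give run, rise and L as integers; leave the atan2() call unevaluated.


translate([376, 0, 705]) cube([102, 933, 89]);
translate([0, 64, 0]) rotate([0, atan2(376, 705), 0]) cube([32, 59, 799]);
translate([854, 64, 0]) mirror([1, 0, 0]) rotate([0, atan2(376, 705), 0]) cube([32, 59, 799]);
translate([0, 810, 0]) rotate([0, atan2(376, 705), 0]) cube([32, 59, 799]);
translate([854, 810, 0]) mirror([1, 0, 0]) rotate([0, atan2(376, 705), 0]) cube([32, 59, 799]);


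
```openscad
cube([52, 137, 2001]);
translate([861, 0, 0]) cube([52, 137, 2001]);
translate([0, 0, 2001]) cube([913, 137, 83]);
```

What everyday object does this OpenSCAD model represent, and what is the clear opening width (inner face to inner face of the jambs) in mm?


A door frame. The clear opening width is 809 mm.

Two 2001 mm tall posts with a header on top — a door frame. The left jamb is 52 mm wide at x = 0; the right jamb starts at x = 861. The clear opening is 861 − 52 = 809 mm.


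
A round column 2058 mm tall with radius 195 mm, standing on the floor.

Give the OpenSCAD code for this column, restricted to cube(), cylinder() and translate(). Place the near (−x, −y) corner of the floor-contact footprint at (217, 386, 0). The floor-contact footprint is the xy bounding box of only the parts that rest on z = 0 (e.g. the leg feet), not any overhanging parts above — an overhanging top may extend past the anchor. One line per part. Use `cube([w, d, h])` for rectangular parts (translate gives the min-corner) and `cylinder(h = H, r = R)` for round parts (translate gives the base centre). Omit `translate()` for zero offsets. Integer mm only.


translate([412, 581, 0]) cylinder(h = 2058, r = 195);


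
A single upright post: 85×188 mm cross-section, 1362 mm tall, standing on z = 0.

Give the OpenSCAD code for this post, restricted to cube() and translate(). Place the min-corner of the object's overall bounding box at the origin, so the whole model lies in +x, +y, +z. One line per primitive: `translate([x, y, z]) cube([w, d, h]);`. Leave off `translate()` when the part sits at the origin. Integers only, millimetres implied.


cube([85, 188, 1362]);


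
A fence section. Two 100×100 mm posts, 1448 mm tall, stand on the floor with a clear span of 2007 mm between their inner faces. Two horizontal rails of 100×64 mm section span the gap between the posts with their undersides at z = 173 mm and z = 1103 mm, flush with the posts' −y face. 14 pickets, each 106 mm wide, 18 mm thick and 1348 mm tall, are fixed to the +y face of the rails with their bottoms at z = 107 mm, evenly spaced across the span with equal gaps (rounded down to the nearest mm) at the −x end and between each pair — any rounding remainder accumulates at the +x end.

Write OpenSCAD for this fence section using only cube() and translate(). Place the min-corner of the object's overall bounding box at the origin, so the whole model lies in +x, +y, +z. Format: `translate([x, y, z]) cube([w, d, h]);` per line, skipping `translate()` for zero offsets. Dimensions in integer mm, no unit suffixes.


cube([100, 100, 1448]);
translate([2107, 0, 0]) cube([100, 100, 1448]);
translate([100, 0, 173]) cube([2007, 100, 64]);
translate([100, 0, 1103]) cube([2007, 100, 64]);
translate([134, 100, 107]) cube([106, 18, 1348]);
translate([274, 100, 107]) cube([106, 18, 1348]);
translate([414, 100, 107]) cube([106, 18, 1348]);
translate([554, 100, 107]) cube([106, 18, 1348]);
translate([694, 100, 107]) cube([106, 18, 1348]);
translate([834, 100, 107]) cube([106, 18, 1348]);
translate([974, 100, 107]) cube([106, 18, 1348]);
translate([1114, 100, 107]) cube([106, 18, 1348]);
translate([1254, 100, 107]) cube([106, 18, 1348]);
translate([1394, 100, 107]) cube([106, 18, 1348]);
translate([1534, 100, 107]) cube([106, 18, 1348]);
translate([1674, 100, 107]) cube([106, 18, 1348]);
translate([1814, 100, 107]) cube([106, 18, 1348]);
translate([1954, 100, 107]) cube([106, 18, 1348]);


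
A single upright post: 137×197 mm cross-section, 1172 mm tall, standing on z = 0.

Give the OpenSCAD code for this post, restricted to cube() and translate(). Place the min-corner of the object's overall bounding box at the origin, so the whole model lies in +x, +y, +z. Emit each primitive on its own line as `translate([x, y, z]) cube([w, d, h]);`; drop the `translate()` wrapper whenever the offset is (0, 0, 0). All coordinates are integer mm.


cube([137, 197, 1172]);


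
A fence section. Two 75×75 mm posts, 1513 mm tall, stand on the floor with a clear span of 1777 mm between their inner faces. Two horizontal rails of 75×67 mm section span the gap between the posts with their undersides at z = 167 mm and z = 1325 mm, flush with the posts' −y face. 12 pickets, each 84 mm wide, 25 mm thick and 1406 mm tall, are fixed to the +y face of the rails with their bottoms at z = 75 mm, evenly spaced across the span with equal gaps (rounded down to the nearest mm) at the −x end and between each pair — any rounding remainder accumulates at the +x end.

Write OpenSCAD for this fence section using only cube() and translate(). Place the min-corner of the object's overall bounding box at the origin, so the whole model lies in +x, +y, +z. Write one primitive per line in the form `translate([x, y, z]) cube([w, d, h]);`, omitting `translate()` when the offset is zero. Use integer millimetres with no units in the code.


cube([75, 75, 1513]);
translate([1852, 0, 0]) cube([75, 75, 1513]);
translate([75, 0, 167]) cube([1777, 75, 67]);
translate([75, 0, 1325]) cube([1777, 75, 67]);
translate([134, 75, 75]) cube([84, 25, 1406]);
translate([277, 75, 75]) cube([84, 25, 1406]);
translate([420, 75, 75]) cube([84, 25, 1406]);
translate([563, 75, 75]) cube([84, 25, 1406]);
translate([706, 75, 75]) cube([84, 25, 1406]);
translate([849, 75, 75]) cube([84, 25, 1406]);
translate([992, 75, 75]) cube([84, 25, 1406]);
translate([1135, 75, 75]) cube([84, 25, 1406]);
translate([1278, 75, 75]) cube([84, 25, 1406]);
translate([1421, 75, 75]) cube([84, 25, 1406]);
translate([1564, 75, 75]) cube([84, 25, 1406]);
translate([1707, 75, 75]) cube([84, 25, 1406]);
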